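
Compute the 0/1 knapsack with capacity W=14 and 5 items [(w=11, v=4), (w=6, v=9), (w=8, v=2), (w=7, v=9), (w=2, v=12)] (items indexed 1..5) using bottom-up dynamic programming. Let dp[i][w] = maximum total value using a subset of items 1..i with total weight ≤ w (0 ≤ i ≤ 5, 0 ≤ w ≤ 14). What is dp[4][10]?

9

i\w   0   1   2   3   4   5   6   7   8   9  10  11  12  13  14
  0   0   0   0   0   0   0   0   0   0   0   0   0   0   0   0
  1   0   0   0   0   0   0   0   0   0   0   0   4   4   4   4
  2   0   0   0   0   0   0   9   9   9   9   9   9   9   9   9
  3   0   0   0   0   0   0   9   9   9   9   9   9   9   9  11
  4   0   0   0   0   0   0   9   9   9   9   9   9   9  18  18
  5   0   0  12  12  12  12  12  12  21  21  21  21  21  21  21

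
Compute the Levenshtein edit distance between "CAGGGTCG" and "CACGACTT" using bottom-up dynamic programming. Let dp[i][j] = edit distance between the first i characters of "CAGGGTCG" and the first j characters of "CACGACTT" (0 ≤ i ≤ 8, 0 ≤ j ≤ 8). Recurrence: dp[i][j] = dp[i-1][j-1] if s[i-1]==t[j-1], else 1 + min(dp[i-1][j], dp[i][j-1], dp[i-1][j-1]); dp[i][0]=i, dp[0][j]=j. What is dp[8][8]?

   ''  C  A  C  G  A  C  T  T
''  0  1  2  3  4  5  6  7  8
 C  1  0  1  2  3  4  5  6  7
 A  2  1  0  1  2  3  4  5  6
 G  3  2  1  1  1  2  3  4  5
 G  4  3  2  2  1  2  3  4  5
 G  5  4  3  3  2  2  3  4  5
 T  6  5  4  4  3  3  3  3  4
 C  7  6  5  4  4  4  3  4  4
 G  8  7  6  5  4  5  4  4  5

5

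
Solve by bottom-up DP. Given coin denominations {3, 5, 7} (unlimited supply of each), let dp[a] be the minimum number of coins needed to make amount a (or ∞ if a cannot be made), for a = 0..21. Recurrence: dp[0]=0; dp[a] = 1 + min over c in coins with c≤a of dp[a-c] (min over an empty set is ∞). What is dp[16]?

4

 a  0  1  2  3  4  5  6  7  8  9 10 11 12 13 14 15 16 17 18 19 20 21
dp  0  -  -  1  -  1  2  1  2  3  2  3  2  3  2  3  4  3  4  3  4  3
(- denotes ∞ / unreachable)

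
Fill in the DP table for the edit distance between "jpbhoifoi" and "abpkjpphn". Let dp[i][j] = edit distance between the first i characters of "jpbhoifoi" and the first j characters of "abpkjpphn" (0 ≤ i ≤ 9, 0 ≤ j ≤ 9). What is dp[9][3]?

   ''  a  b  p  k  j  p  p  h  n
''  0  1  2  3  4  5  6  7  8  9
 j  1  1  2  3  4  4  5  6  7  8
 p  2  2  2  2  3  4  4  5  6  7
 b  3  3  2  3  3  4  5  5  6  7
 h  4  4  3  3  4  4  5  6  5  6
 o  5  5  4  4  4  5  5  6  6  6
 i  6  6  5  5  5  5  6  6  7  7
 f  7  7  6  6  6  6  6  7  7  8
 o  8  8  7  7  7  7  7  7  8  8
 i  9  9  8  8  8  8  8  8  8  9

8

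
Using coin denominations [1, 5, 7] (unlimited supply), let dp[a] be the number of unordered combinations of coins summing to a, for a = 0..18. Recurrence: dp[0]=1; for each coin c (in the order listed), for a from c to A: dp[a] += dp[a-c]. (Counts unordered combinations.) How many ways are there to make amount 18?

8

after  coin     0     1     2     3     4     5     6     7     8     9    10    11    12    13    14    15    16    17    18
          1     1     1     1     1     1     1     1     1     1     1     1     1     1     1     1     1     1     1     1
          5     1     1     1     1     1     2     2     2     2     2     3     3     3     3     3     4     4     4     4
          7     1     1     1     1     1     2     2     3     3     3     4     4     5     5     6     7     7     8     8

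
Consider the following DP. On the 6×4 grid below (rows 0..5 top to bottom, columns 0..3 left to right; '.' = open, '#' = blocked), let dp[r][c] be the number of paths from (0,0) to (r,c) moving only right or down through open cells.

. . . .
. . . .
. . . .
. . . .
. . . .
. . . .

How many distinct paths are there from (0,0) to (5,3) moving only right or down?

56

r\c   0   1   2   3
  0   1   1   1   1
  1   1   2   3   4
  2   1   3   6  10
  3   1   4  10  20
  4   1   5  15  35
  5   1   6  21  56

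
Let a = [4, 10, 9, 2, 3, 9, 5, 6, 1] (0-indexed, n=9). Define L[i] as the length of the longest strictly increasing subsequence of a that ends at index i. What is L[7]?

4

   i    0    1    2    3    4    5    6    7    8
a[i]    4   10    9    2    3    9    5    6    1
L[i]    1    2    2    1    2    3    3    4    1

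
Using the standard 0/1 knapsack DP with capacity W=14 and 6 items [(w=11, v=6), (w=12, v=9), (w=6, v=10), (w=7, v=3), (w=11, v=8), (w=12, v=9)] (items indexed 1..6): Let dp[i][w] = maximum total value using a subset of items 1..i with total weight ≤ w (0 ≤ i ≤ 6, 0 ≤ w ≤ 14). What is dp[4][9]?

10

i\w   0   1   2   3   4   5   6   7   8   9  10  11  12  13  14
  0   0   0   0   0   0   0   0   0   0   0   0   0   0   0   0
  1   0   0   0   0   0   0   0   0   0   0   0   6   6   6   6
  2   0   0   0   0   0   0   0   0   0   0   0   6   9   9   9
  3   0   0   0   0   0   0  10  10  10  10  10  10  10  10  10
  4   0   0   0   0   0   0  10  10  10  10  10  10  10  13  13
  5   0   0   0   0   0   0  10  10  10  10  10  10  10  13  13
  6   0   0   0   0   0   0  10  10  10  10  10  10  10  13  13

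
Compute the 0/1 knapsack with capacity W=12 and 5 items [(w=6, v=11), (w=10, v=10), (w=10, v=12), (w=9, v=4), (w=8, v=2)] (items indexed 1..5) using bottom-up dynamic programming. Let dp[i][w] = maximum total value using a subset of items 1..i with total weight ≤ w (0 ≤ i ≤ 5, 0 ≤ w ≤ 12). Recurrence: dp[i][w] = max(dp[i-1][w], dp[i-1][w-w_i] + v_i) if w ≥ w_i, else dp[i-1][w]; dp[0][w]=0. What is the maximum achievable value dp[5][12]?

i\w   0   1   2   3   4   5   6   7   8   9  10  11  12
  0   0   0   0   0   0   0   0   0   0   0   0   0   0
  1   0   0   0   0   0   0  11  11  11  11  11  11  11
  2   0   0   0   0   0   0  11  11  11  11  11  11  11
  3   0   0   0   0   0   0  11  11  11  11  12  12  12
  4   0   0   0   0   0   0  11  11  11  11  12  12  12
  5   0   0   0   0   0   0  11  11  11  11  12  12  12

12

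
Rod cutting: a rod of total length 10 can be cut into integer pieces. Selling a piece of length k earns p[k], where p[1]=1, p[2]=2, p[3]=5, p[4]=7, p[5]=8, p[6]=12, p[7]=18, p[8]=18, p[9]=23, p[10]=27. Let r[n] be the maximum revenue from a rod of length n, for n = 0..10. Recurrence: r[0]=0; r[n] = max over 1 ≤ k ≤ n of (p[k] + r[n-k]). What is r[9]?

23

   n    0    1    2    3    4    5    6    7    8    9   10
r[n]    0    1    2    5    7    8   12   18   19   23   27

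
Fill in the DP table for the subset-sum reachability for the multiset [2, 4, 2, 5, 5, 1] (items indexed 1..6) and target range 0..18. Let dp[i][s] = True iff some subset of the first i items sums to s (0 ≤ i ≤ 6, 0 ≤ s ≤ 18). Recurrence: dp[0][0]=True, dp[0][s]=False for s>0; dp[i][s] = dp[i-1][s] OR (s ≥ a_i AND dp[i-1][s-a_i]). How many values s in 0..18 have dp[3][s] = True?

i\s   0   1   2   3   4   5   6   7   8   9  10  11  12  13  14  15  16  17  18
  0   T   F   F   F   F   F   F   F   F   F   F   F   F   F   F   F   F   F   F
  1   T   F   T   F   F   F   F   F   F   F   F   F   F   F   F   F   F   F   F
  2   T   F   T   F   T   F   T   F   F   F   F   F   F   F   F   F   F   F   F
  3   T   F   T   F   T   F   T   F   T   F   F   F   F   F   F   F   F   F   F
  4   T   F   T   F   T   T   T   T   T   T   F   T   F   T   F   F   F   F   F
  5   T   F   T   F   T   T   T   T   T   T   T   T   T   T   T   F   T   F   T
  6   T   T   T   T   T   T   T   T   T   T   T   T   T   T   T   T   T   T   T

5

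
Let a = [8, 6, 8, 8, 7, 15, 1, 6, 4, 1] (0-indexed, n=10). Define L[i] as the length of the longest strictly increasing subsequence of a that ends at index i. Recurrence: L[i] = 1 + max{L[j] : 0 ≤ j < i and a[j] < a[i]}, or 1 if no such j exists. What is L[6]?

   i    0    1    2    3    4    5    6    7    8    9
a[i]    8    6    8    8    7   15    1    6    4    1
L[i]    1    1    2    2    2    3    1    2    2    1

1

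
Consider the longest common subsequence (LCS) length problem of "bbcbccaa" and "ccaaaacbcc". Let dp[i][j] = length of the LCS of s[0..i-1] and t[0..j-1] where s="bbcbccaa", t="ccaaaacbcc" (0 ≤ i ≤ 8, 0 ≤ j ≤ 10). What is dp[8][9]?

4

   ''  c  c  a  a  a  a  c  b  c  c
''  0  0  0  0  0  0  0  0  0  0  0
 b  0  0  0  0  0  0  0  0  1  1  1
 b  0  0  0  0  0  0  0  0  1  1  1
 c  0  1  1  1  1  1  1  1  1  2  2
 b  0  1  1  1  1  1  1  1  2  2  2
 c  0  1  2  2  2  2  2  2  2  3  3
 c  0  1  2  2  2  2  2  3  3  3  4
 a  0  1  2  3  3  3  3  3  3  3  4
 a  0  1  2  3  4  4  4  4  4  4  4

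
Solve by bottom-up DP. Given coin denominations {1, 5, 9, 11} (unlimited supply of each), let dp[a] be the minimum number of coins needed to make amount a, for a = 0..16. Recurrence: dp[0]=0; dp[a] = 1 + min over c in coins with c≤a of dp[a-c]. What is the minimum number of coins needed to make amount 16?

2

 a  0  1  2  3  4  5  6  7  8  9 10 11 12 13 14 15 16
dp  0  1  2  3  4  1  2  3  4  1  2  1  2  3  2  3  2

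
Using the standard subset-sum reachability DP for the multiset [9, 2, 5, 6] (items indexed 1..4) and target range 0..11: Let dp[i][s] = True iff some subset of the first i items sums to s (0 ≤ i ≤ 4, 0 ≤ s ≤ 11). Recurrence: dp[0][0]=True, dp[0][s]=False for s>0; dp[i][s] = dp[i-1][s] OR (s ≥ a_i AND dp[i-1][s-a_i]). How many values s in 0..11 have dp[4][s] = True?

i\s   0   1   2   3   4   5   6   7   8   9  10  11
  0   T   F   F   F   F   F   F   F   F   F   F   F
  1   T   F   F   F   F   F   F   F   F   T   F   F
  2   T   F   T   F   F   F   F   F   F   T   F   T
  3   T   F   T   F   F   T   F   T   F   T   F   T
  4   T   F   T   F   F   T   T   T   T   T   F   T

8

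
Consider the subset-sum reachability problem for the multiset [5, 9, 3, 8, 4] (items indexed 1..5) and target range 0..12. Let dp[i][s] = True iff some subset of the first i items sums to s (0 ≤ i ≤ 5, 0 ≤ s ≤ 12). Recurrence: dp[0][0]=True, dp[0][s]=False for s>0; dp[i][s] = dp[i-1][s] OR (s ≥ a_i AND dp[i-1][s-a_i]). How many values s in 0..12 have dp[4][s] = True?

i\s   0   1   2   3   4   5   6   7   8   9  10  11  12
  0   T   F   F   F   F   F   F   F   F   F   F   F   F
  1   T   F   F   F   F   T   F   F   F   F   F   F   F
  2   T   F   F   F   F   T   F   F   F   T   F   F   F
  3   T   F   F   T   F   T   F   F   T   T   F   F   T
  4   T   F   F   T   F   T   F   F   T   T   F   T   T
  5   T   F   F   T   T   T   F   T   T   T   F   T   T

7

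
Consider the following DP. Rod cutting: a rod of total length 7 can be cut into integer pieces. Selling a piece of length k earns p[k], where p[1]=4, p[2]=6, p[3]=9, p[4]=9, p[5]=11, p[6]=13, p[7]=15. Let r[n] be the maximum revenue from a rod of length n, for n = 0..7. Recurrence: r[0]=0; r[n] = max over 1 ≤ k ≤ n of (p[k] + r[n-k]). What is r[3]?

   n    0    1    2    3    4    5    6    7
r[n]    0    4    8   12   16   20   24   28

12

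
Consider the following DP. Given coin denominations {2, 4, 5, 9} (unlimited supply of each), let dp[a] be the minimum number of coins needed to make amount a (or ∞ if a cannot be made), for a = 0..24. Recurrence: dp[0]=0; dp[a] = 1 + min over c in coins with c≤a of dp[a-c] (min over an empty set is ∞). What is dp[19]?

3

 a  0  1  2  3  4  5  6  7  8  9 10 11 12 13 14 15 16 17 18 19 20 21 22 23 24
dp  0  -  1  -  1  1  2  2  2  1  2  2  3  2  2  3  3  3  2  3  3  4  3  3  4
(- denotes ∞ / unreachable)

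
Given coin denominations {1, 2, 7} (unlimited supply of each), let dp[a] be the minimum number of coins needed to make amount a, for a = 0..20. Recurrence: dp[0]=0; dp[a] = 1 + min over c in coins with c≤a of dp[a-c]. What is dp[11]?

 a  0  1  2  3  4  5  6  7  8  9 10 11 12 13 14 15 16 17 18 19 20
dp  0  1  1  2  2  3  3  1  2  2  3  3  4  4  2  3  3  4  4  5  5

3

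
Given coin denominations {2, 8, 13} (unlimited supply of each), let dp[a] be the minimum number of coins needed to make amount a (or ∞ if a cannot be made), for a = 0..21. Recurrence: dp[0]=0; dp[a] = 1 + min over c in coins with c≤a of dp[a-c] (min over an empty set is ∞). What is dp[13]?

 a  0  1  2  3  4  5  6  7  8  9 10 11 12 13 14 15 16 17 18 19 20 21
dp  0  -  1  -  2  -  3  -  1  -  2  -  3  1  4  2  2  3  3  4  4  2
(- denotes ∞ / unreachable)

1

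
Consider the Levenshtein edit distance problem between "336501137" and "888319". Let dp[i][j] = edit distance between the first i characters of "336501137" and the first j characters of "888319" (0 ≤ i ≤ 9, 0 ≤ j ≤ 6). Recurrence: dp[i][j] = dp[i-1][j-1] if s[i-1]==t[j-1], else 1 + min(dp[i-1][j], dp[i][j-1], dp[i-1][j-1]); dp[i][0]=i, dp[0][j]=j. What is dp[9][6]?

8

   ''  8  8  8  3  1  9
''  0  1  2  3  4  5  6
 3  1  1  2  3  3  4  5
 3  2  2  2  3  3  4  5
 6  3  3  3  3  4  4  5
 5  4  4  4  4  4  5  5
 0  5  5  5  5  5  5  6
 1  6  6  6  6  6  5  6
 1  7  7  7  7  7  6  6
 3  8  8  8  8  7  7  7
 7  9  9  9  9  8  8  8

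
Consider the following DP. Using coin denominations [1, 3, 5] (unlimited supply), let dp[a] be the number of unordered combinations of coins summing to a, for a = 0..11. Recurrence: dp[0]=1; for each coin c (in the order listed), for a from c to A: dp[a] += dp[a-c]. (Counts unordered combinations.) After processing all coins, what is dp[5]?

after  coin     0     1     2     3     4     5     6     7     8     9    10    11
          1     1     1     1     1     1     1     1     1     1     1     1     1
          3     1     1     1     2     2     2     3     3     3     4     4     4
          5     1     1     1     2     2     3     4     4     5     6     7     8

3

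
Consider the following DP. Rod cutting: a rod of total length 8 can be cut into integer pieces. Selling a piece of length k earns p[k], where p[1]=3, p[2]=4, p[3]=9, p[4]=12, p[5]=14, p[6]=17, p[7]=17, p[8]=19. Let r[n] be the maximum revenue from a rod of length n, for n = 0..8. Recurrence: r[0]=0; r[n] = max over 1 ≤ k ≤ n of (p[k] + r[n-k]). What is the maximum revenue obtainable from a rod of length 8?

24

   n    0    1    2    3    4    5    6    7    8
r[n]    0    3    6    9   12   15   18   21   24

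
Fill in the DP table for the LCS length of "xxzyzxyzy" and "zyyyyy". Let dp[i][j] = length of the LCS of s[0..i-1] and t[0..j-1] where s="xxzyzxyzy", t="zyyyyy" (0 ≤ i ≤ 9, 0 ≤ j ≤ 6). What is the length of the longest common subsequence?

   ''  z  y  y  y  y  y
''  0  0  0  0  0  0  0
 x  0  0  0  0  0  0  0
 x  0  0  0  0  0  0  0
 z  0  1  1  1  1  1  1
 y  0  1  2  2  2  2  2
 z  0  1  2  2  2  2  2
 x  0  1  2  2  2  2  2
 y  0  1  2  3  3  3  3
 z  0  1  2  3  3  3  3
 y  0  1  2  3  4  4  4

4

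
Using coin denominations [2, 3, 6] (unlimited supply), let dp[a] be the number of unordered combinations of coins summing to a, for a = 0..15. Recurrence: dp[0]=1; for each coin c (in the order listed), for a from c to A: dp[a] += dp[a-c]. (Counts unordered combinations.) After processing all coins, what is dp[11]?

after  coin     0     1     2     3     4     5     6     7     8     9    10    11    12    13    14    15
          2     1     0     1     0     1     0     1     0     1     0     1     0     1     0     1     0
          3     1     0     1     1     1     1     2     1     2     2     2     2     3     2     3     3
          6     1     0     1     1     1     1     3     1     3     3     3     3     6     3     6     6

3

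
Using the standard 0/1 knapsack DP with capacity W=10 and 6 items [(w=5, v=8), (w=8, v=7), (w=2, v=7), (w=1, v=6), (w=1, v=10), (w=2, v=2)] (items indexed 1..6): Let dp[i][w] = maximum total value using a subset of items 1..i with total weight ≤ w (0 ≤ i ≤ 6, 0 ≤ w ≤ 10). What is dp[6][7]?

25

i\w   0   1   2   3   4   5   6   7   8   9  10
  0   0   0   0   0   0   0   0   0   0   0   0
  1   0   0   0   0   0   8   8   8   8   8   8
  2   0   0   0   0   0   8   8   8   8   8   8
  3   0   0   7   7   7   8   8  15  15  15  15
  4   0   6   7  13  13  13  14  15  21  21  21
  5   0  10  16  17  23  23  23  24  25  31  31
  6   0  10  16  17  23  23  25  25  25  31  31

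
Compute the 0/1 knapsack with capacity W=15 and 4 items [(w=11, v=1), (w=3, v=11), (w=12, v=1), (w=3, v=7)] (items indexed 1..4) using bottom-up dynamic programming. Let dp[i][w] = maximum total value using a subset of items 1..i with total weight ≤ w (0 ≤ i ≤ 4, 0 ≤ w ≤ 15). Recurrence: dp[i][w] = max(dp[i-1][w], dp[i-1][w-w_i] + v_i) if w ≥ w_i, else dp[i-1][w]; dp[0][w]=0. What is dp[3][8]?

11

i\w   0   1   2   3   4   5   6   7   8   9  10  11  12  13  14  15
  0   0   0   0   0   0   0   0   0   0   0   0   0   0   0   0   0
  1   0   0   0   0   0   0   0   0   0   0   0   1   1   1   1   1
  2   0   0   0  11  11  11  11  11  11  11  11  11  11  11  12  12
  3   0   0   0  11  11  11  11  11  11  11  11  11  11  11  12  12
  4   0   0   0  11  11  11  18  18  18  18  18  18  18  18  18  18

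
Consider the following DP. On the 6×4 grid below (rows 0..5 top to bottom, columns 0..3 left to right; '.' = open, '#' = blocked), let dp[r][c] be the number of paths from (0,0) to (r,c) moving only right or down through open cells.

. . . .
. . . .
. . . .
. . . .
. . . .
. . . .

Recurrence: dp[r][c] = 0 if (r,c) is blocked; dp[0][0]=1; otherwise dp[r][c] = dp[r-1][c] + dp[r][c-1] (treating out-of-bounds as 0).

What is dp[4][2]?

15

r\c   0   1   2   3
  0   1   1   1   1
  1   1   2   3   4
  2   1   3   6  10
  3   1   4  10  20
  4   1   5  15  35
  5   1   6  21  56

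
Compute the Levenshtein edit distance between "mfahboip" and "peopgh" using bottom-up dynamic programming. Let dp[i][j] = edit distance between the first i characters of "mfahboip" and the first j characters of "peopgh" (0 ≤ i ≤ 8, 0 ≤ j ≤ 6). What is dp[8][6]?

   ''  p  e  o  p  g  h
''  0  1  2  3  4  5  6
 m  1  1  2  3  4  5  6
 f  2  2  2  3  4  5  6
 a  3  3  3  3  4  5  6
 h  4  4  4  4  4  5  5
 b  5  5  5  5  5  5  6
 o  6  6  6  5  6  6  6
 i  7  7  7  6  6  7  7
 p  8  7  8  7  6  7  8

8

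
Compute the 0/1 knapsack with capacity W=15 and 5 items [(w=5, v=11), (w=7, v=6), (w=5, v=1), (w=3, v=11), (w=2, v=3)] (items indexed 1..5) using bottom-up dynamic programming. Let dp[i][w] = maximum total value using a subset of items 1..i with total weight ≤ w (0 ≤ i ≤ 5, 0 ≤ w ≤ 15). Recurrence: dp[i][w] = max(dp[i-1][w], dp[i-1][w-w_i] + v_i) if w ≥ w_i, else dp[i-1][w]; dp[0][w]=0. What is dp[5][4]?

11

i\w   0   1   2   3   4   5   6   7   8   9  10  11  12  13  14  15
  0   0   0   0   0   0   0   0   0   0   0   0   0   0   0   0   0
  1   0   0   0   0   0  11  11  11  11  11  11  11  11  11  11  11
  2   0   0   0   0   0  11  11  11  11  11  11  11  17  17  17  17
  3   0   0   0   0   0  11  11  11  11  11  12  12  17  17  17  17
  4   0   0   0  11  11  11  11  11  22  22  22  22  22  23  23  28
  5   0   0   3  11  11  14  14  14  22  22  25  25  25  25  25  28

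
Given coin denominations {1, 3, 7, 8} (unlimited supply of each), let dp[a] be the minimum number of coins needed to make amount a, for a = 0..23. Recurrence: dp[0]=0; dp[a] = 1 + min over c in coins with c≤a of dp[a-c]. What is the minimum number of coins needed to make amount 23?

3

 a  0  1  2  3  4  5  6  7  8  9 10 11 12 13 14 15 16 17 18 19 20 21 22 23
dp  0  1  2  1  2  3  2  1  1  2  2  2  3  3  2  2  2  3  3  3  4  3  3  3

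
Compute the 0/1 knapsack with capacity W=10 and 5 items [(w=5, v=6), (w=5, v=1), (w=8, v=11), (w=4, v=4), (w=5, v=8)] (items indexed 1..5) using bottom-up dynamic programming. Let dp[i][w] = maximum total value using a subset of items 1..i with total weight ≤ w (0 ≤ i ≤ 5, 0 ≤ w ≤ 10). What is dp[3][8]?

i\w   0   1   2   3   4   5   6   7   8   9  10
  0   0   0   0   0   0   0   0   0   0   0   0
  1   0   0   0   0   0   6   6   6   6   6   6
  2   0   0   0   0   0   6   6   6   6   6   7
  3   0   0   0   0   0   6   6   6  11  11  11
  4   0   0   0   0   4   6   6   6  11  11  11
  5   0   0   0   0   4   8   8   8  11  12  14

11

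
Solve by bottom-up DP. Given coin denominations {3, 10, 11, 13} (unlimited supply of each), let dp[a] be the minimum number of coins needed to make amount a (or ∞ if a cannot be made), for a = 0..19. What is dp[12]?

4

 a  0  1  2  3  4  5  6  7  8  9 10 11 12 13 14 15 16 17 18 19
dp  0  -  -  1  -  -  2  -  -  3  1  1  4  1  2  5  2  3  6  3
(- denotes ∞ / unreachable)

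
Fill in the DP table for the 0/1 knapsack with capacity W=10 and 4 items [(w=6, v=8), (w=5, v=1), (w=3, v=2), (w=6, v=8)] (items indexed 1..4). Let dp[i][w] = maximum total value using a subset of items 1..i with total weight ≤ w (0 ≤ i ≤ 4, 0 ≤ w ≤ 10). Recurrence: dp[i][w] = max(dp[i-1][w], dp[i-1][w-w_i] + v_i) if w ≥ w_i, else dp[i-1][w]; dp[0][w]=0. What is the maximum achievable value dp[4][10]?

i\w   0   1   2   3   4   5   6   7   8   9  10
  0   0   0   0   0   0   0   0   0   0   0   0
  1   0   0   0   0   0   0   8   8   8   8   8
  2   0   0   0   0   0   1   8   8   8   8   8
  3   0   0   0   2   2   2   8   8   8  10  10
  4   0   0   0   2   2   2   8   8   8  10  10

10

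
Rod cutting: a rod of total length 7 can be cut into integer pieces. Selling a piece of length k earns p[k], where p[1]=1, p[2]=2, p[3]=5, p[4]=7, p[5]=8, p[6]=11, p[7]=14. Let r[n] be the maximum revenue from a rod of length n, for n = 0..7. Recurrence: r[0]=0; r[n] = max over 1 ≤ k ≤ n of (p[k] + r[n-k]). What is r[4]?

   n    0    1    2    3    4    5    6    7
r[n]    0    1    2    5    7    8   11   14

7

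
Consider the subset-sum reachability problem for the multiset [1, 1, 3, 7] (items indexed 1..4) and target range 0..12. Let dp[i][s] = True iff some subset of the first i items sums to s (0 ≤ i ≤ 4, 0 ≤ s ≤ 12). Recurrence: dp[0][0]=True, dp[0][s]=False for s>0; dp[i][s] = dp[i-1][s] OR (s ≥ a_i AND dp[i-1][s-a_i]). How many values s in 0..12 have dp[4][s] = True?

i\s   0   1   2   3   4   5   6   7   8   9  10  11  12
  0   T   F   F   F   F   F   F   F   F   F   F   F   F
  1   T   T   F   F   F   F   F   F   F   F   F   F   F
  2   T   T   T   F   F   F   F   F   F   F   F   F   F
  3   T   T   T   T   T   T   F   F   F   F   F   F   F
  4   T   T   T   T   T   T   F   T   T   T   T   T   T

12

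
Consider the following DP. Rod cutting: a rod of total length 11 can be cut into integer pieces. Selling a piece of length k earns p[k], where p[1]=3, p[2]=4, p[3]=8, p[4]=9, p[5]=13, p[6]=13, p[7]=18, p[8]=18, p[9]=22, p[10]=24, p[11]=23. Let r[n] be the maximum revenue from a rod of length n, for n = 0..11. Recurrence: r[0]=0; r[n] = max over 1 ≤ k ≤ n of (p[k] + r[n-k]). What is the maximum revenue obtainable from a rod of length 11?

33

   n    0    1    2    3    4    5    6    7    8    9   10   11
r[n]    0    3    6    9   12   15   18   21   24   27   30   33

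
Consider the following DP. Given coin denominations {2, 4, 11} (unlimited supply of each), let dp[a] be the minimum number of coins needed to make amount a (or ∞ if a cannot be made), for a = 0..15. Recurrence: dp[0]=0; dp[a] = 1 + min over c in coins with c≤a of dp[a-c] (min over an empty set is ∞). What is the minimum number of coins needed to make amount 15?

2

 a  0  1  2  3  4  5  6  7  8  9 10 11 12 13 14 15
dp  0  -  1  -  1  -  2  -  2  -  3  1  3  2  4  2
(- denotes ∞ / unreachable)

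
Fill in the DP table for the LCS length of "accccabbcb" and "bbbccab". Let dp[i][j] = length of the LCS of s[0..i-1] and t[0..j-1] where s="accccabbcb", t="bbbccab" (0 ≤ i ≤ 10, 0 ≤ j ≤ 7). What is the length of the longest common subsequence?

4

   ''  b  b  b  c  c  a  b
''  0  0  0  0  0  0  0  0
 a  0  0  0  0  0  0  1  1
 c  0  0  0  0  1  1  1  1
 c  0  0  0  0  1  2  2  2
 c  0  0  0  0  1  2  2  2
 c  0  0  0  0  1  2  2  2
 a  0  0  0  0  1  2  3  3
 b  0  1  1  1  1  2  3  4
 b  0  1  2  2  2  2  3  4
 c  0  1  2  2  3  3  3  4
 b  0  1  2  3  3  3  3  4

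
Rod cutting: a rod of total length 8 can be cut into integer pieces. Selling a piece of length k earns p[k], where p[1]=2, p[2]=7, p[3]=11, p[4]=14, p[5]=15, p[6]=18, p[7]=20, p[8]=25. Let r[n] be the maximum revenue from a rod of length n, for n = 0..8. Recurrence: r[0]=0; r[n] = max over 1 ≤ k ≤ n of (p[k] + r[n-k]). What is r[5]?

   n    0    1    2    3    4    5    6    7    8
r[n]    0    2    7   11   14   18   22   25   29

18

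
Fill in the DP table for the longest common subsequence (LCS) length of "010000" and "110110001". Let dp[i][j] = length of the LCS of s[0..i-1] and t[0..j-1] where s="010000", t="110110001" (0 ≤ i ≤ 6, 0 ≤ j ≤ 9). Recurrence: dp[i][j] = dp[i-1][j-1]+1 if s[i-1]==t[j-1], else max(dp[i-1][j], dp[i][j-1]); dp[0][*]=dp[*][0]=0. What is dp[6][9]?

5

   ''  1  1  0  1  1  0  0  0  1
''  0  0  0  0  0  0  0  0  0  0
 0  0  0  0  1  1  1  1  1  1  1
 1  0  1  1  1  2  2  2  2  2  2
 0  0  1  1  2  2  2  3  3  3  3
 0  0  1  1  2  2  2  3  4  4  4
 0  0  1  1  2  2  2  3  4  5  5
 0  0  1  1  2  2  2  3  4  5  5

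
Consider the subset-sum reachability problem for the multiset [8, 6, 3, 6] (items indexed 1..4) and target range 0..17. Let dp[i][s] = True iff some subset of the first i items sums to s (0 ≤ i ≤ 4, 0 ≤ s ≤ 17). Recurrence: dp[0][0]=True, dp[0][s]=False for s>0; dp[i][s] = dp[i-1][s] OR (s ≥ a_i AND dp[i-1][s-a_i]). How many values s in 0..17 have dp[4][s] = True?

10

i\s   0   1   2   3   4   5   6   7   8   9  10  11  12  13  14  15  16  17
  0   T   F   F   F   F   F   F   F   F   F   F   F   F   F   F   F   F   F
  1   T   F   F   F   F   F   F   F   T   F   F   F   F   F   F   F   F   F
  2   T   F   F   F   F   F   T   F   T   F   F   F   F   F   T   F   F   F
  3   T   F   F   T   F   F   T   F   T   T   F   T   F   F   T   F   F   T
  4   T   F   F   T   F   F   T   F   T   T   F   T   T   F   T   T   F   T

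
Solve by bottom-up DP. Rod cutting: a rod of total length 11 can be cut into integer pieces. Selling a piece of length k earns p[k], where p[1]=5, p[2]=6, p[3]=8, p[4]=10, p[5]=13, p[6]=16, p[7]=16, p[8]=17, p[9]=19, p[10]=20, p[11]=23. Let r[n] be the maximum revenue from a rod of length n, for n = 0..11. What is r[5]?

   n    0    1    2    3    4    5    6    7    8    9   10   11
r[n]    0    5   10   15   20   25   30   35   40   45   50   55

25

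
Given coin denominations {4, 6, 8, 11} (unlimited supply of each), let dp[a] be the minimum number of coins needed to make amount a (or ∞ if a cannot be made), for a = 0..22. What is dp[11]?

1

 a  0  1  2  3  4  5  6  7  8  9 10 11 12 13 14 15 16 17 18 19 20 21 22
dp  0  -  -  -  1  -  1  -  1  -  2  1  2  -  2  2  2  2  3  2  3  3  2
(- denotes ∞ / unreachable)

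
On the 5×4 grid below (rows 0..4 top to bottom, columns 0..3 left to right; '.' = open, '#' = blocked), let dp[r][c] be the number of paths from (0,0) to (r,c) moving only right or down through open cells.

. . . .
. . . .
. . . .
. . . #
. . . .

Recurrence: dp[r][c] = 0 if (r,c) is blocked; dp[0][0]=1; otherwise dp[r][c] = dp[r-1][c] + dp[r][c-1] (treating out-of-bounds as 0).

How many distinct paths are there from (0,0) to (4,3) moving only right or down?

r\c   0   1   2   3
  0   1   1   1   1
  1   1   2   3   4
  2   1   3   6  10
  3   1   4  10   0
  4   1   5  15  15

15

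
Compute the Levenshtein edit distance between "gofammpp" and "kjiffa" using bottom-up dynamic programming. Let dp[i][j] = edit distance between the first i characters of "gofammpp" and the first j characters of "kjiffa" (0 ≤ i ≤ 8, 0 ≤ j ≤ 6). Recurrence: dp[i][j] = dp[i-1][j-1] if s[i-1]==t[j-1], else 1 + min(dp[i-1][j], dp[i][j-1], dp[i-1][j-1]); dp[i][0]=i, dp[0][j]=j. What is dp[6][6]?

6

   ''  k  j  i  f  f  a
''  0  1  2  3  4  5  6
 g  1  1  2  3  4  5  6
 o  2  2  2  3  4  5  6
 f  3  3  3  3  3  4  5
 a  4  4  4  4  4  4  4
 m  5  5  5  5  5  5  5
 m  6  6  6  6  6  6  6
 p  7  7  7  7  7  7  7
 p  8  8  8  8  8  8  8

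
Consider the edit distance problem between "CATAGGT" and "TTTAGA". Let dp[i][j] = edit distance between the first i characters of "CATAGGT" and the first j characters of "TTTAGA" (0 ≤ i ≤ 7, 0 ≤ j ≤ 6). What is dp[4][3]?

   ''  T  T  T  A  G  A
''  0  1  2  3  4  5  6
 C  1  1  2  3  4  5  6
 A  2  2  2  3  3  4  5
 T  3  2  2  2  3  4  5
 A  4  3  3  3  2  3  4
 G  5  4  4  4  3  2  3
 G  6  5  5  5  4  3  3
 T  7  6  5  5  5  4  4

3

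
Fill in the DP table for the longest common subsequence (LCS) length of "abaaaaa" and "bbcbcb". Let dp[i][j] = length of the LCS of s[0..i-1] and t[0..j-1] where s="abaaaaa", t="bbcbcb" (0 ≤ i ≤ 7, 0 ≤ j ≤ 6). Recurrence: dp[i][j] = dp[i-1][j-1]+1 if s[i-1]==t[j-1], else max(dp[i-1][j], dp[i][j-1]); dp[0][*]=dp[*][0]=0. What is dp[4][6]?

   ''  b  b  c  b  c  b
''  0  0  0  0  0  0  0
 a  0  0  0  0  0  0  0
 b  0  1  1  1  1  1  1
 a  0  1  1  1  1  1  1
 a  0  1  1  1  1  1  1
 a  0  1  1  1  1  1  1
 a  0  1  1  1  1  1  1
 a  0  1  1  1  1  1  1

1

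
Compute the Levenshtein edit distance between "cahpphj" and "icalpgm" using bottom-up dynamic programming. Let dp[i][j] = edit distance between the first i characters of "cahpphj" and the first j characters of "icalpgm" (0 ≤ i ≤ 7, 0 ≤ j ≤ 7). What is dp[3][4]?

2

   ''  i  c  a  l  p  g  m
''  0  1  2  3  4  5  6  7
 c  1  1  1  2  3  4  5  6
 a  2  2  2  1  2  3  4  5
 h  3  3  3  2  2  3  4  5
 p  4  4  4  3  3  2  3  4
 p  5  5  5  4  4  3  3  4
 h  6  6  6  5  5  4  4  4
 j  7  7  7  6  6  5  5  5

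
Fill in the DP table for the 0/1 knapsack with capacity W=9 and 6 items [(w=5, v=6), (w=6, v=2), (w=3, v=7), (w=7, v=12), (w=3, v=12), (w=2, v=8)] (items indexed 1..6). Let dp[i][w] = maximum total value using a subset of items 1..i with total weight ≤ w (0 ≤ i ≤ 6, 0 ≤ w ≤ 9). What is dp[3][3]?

7

i\w   0   1   2   3   4   5   6   7   8   9
  0   0   0   0   0   0   0   0   0   0   0
  1   0   0   0   0   0   6   6   6   6   6
  2   0   0   0   0   0   6   6   6   6   6
  3   0   0   0   7   7   7   7   7  13  13
  4   0   0   0   7   7   7   7  12  13  13
  5   0   0   0  12  12  12  19  19  19  19
  6   0   0   8  12  12  20  20  20  27  27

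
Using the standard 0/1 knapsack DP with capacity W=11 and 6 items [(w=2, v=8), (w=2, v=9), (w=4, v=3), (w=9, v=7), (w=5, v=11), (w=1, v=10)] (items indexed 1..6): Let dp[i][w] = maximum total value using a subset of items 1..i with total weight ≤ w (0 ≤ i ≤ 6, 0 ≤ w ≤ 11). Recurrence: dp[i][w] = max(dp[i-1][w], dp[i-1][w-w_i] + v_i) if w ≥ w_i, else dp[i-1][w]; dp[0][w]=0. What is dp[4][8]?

i\w   0   1   2   3   4   5   6   7   8   9  10  11
  0   0   0   0   0   0   0   0   0   0   0   0   0
  1   0   0   8   8   8   8   8   8   8   8   8   8
  2   0   0   9   9  17  17  17  17  17  17  17  17
  3   0   0   9   9  17  17  17  17  20  20  20  20
  4   0   0   9   9  17  17  17  17  20  20  20  20
  5   0   0   9   9  17  17  17  20  20  28  28  28
  6   0  10  10  19  19  27  27  27  30  30  38  38

20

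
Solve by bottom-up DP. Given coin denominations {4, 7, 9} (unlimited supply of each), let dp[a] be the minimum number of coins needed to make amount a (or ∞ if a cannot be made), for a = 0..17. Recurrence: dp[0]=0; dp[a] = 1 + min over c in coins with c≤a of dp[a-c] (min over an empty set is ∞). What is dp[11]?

 a  0  1  2  3  4  5  6  7  8  9 10 11 12 13 14 15 16 17
dp  0  -  -  -  1  -  -  1  2  1  -  2  3  2  2  3  2  3
(- denotes ∞ / unreachable)

2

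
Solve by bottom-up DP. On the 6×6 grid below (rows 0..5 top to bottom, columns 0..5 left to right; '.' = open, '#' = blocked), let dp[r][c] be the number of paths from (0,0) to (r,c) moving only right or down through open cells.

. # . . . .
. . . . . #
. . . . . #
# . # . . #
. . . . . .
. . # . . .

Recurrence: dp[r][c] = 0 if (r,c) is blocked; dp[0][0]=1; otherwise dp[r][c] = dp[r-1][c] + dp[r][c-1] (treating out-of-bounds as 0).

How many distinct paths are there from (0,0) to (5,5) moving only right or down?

r\c   0   1   2   3   4   5
  0   1   0   0   0   0   0
  1   1   1   1   1   1   0
  2   1   2   3   4   5   0
  3   0   2   0   4   9   0
  4   0   2   2   6  15  15
  5   0   2   0   6  21  36

36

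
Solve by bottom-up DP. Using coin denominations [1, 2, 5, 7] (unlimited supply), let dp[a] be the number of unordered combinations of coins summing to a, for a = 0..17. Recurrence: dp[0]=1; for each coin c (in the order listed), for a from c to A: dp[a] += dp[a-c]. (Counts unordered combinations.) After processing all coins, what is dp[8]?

after  coin     0     1     2     3     4     5     6     7     8     9    10    11    12    13    14    15    16    17
          1     1     1     1     1     1     1     1     1     1     1     1     1     1     1     1     1     1     1
          2     1     1     2     2     3     3     4     4     5     5     6     6     7     7     8     8     9     9
          5     1     1     2     2     3     4     5     6     7     8    10    11    13    14    16    18    20    22
          7     1     1     2     2     3     4     5     7     8    10    12    14    17    19    23    26    30    34

8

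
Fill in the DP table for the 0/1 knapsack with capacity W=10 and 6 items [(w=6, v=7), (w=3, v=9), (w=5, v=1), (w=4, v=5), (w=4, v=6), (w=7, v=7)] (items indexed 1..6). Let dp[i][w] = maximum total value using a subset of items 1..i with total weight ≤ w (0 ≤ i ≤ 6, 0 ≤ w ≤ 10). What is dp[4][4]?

9

i\w   0   1   2   3   4   5   6   7   8   9  10
  0   0   0   0   0   0   0   0   0   0   0   0
  1   0   0   0   0   0   0   7   7   7   7   7
  2   0   0   0   9   9   9   9   9   9  16  16
  3   0   0   0   9   9   9   9   9  10  16  16
  4   0   0   0   9   9   9   9  14  14  16  16
  5   0   0   0   9   9   9   9  15  15  16  16
  6   0   0   0   9   9   9   9  15  15  16  16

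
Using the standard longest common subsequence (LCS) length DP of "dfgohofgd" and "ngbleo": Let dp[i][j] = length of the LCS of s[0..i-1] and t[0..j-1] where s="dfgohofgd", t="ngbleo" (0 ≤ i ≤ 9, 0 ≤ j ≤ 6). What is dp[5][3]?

1

   ''  n  g  b  l  e  o
''  0  0  0  0  0  0  0
 d  0  0  0  0  0  0  0
 f  0  0  0  0  0  0  0
 g  0  0  1  1  1  1  1
 o  0  0  1  1  1  1  2
 h  0  0  1  1  1  1  2
 o  0  0  1  1  1  1  2
 f  0  0  1  1  1  1  2
 g  0  0  1  1  1  1  2
 d  0  0  1  1  1  1  2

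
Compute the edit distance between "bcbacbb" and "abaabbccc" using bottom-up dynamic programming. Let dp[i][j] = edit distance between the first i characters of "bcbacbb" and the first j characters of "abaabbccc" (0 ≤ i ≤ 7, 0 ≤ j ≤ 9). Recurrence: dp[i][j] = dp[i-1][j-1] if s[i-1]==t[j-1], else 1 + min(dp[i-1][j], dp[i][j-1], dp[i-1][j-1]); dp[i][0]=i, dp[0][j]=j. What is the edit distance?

6

   ''  a  b  a  a  b  b  c  c  c
''  0  1  2  3  4  5  6  7  8  9
 b  1  1  1  2  3  4  5  6  7  8
 c  2  2  2  2  3  4  5  5  6  7
 b  3  3  2  3  3  3  4  5  6  7
 a  4  3  3  2  3  4  4  5  6  7
 c  5  4  4  3  3  4  5  4  5  6
 b  6  5  4  4  4  3  4  5  5  6
 b  7  6  5  5  5  4  3  4  5  6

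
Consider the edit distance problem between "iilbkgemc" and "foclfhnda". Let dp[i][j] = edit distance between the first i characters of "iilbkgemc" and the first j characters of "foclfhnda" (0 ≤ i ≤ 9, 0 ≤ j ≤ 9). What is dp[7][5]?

7

   ''  f  o  c  l  f  h  n  d  a
''  0  1  2  3  4  5  6  7  8  9
 i  1  1  2  3  4  5  6  7  8  9
 i  2  2  2  3  4  5  6  7  8  9
 l  3  3  3  3  3  4  5  6  7  8
 b  4  4  4  4  4  4  5  6  7  8
 k  5  5  5  5  5  5  5  6  7  8
 g  6  6  6  6  6  6  6  6  7  8
 e  7  7  7  7  7  7  7  7  7  8
 m  8  8  8  8  8  8  8  8  8  8
 c  9  9  9  8  9  9  9  9  9  9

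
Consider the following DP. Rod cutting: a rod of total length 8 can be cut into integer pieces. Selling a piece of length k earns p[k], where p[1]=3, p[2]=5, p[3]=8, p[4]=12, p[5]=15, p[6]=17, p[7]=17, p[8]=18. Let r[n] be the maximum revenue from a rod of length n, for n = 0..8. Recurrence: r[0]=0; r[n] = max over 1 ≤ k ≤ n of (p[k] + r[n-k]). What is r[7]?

   n    0    1    2    3    4    5    6    7    8
r[n]    0    3    6    9   12   15   18   21   24

21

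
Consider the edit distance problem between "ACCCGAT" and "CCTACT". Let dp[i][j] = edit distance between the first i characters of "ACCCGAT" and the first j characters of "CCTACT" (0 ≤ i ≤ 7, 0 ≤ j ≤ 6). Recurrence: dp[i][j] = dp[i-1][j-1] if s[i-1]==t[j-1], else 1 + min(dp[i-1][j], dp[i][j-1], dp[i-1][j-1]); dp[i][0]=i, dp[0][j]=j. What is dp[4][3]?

   ''  C  C  T  A  C  T
''  0  1  2  3  4  5  6
 A  1  1  2  3  3  4  5
 C  2  1  1  2  3  3  4
 C  3  2  1  2  3  3  4
 C  4  3  2  2  3  3  4
 G  5  4  3  3  3  4  4
 A  6  5  4  4  3  4  5
 T  7  6  5  4  4  4  4

2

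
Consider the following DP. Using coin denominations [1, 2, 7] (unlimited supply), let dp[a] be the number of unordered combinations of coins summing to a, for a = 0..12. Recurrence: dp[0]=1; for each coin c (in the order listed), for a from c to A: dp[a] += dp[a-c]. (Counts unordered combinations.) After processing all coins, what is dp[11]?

after  coin     0     1     2     3     4     5     6     7     8     9    10    11    12
          1     1     1     1     1     1     1     1     1     1     1     1     1     1
          2     1     1     2     2     3     3     4     4     5     5     6     6     7
          7     1     1     2     2     3     3     4     5     6     7     8     9    10

9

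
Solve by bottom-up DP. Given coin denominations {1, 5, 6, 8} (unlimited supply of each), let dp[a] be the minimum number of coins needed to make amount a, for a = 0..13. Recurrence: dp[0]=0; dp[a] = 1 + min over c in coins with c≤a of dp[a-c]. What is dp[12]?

2

 a  0  1  2  3  4  5  6  7  8  9 10 11 12 13
dp  0  1  2  3  4  1  1  2  1  2  2  2  2  2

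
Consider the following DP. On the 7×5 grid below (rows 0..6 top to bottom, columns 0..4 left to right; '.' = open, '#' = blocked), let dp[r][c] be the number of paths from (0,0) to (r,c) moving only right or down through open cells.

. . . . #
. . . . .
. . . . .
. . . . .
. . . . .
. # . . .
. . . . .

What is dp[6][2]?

16

r\c   0   1   2   3   4
  0   1   1   1   1   0
  1   1   2   3   4   4
  2   1   3   6  10  14
  3   1   4  10  20  34
  4   1   5  15  35  69
  5   1   0  15  50 119
  6   1   1  16  66 185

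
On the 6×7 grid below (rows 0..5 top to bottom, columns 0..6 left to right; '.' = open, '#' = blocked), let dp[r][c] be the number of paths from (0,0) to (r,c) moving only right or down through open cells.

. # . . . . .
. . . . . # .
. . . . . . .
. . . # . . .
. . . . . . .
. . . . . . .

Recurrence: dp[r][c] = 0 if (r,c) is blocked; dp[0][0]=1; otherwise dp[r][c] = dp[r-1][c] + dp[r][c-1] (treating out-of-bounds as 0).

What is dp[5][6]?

105

r\c   0   1   2   3   4   5   6
  0   1   0   0   0   0   0   0
  1   1   1   1   1   1   0   0
  2   1   2   3   4   5   5   5
  3   1   3   6   0   5  10  15
  4   1   4  10  10  15  25  40
  5   1   5  15  25  40  65 105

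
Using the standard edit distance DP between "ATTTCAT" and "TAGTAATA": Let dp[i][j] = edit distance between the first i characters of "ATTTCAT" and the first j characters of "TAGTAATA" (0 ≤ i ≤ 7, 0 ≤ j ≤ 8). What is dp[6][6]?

   ''  T  A  G  T  A  A  T  A
''  0  1  2  3  4  5  6  7  8
 A  1  1  1  2  3  4  5  6  7
 T  2  1  2  2  2  3  4  5  6
 T  3  2  2  3  2  3  4  4  5
 T  4  3  3  3  3  3  4  4  5
 C  5  4  4  4  4  4  4  5  5
 A  6  5  4  5  5  4  4  5  5
 T  7  6  5  5  5  5  5  4  5

4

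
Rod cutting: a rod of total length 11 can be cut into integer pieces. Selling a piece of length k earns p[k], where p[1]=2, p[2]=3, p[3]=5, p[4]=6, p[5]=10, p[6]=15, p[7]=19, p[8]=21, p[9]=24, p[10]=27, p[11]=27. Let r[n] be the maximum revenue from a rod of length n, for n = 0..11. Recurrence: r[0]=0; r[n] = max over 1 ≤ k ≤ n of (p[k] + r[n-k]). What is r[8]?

   n    0    1    2    3    4    5    6    7    8    9   10   11
r[n]    0    2    4    6    8   10   15   19   21   24   27   29

21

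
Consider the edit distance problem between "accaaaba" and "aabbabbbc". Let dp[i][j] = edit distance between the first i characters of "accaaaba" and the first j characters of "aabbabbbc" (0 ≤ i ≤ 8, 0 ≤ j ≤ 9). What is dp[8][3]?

5

   ''  a  a  b  b  a  b  b  b  c
''  0  1  2  3  4  5  6  7  8  9
 a  1  0  1  2  3  4  5  6  7  8
 c  2  1  1  2  3  4  5  6  7  7
 c  3  2  2  2  3  4  5  6  7  7
 a  4  3  2  3  3  3  4  5  6  7
 a  5  4  3  3  4  3  4  5  6  7
 a  6  5  4  4  4  4  4  5  6  7
 b  7  6  5  4  4  5  4  4  5  6
 a  8  7  6  5  5  4  5  5  5  6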